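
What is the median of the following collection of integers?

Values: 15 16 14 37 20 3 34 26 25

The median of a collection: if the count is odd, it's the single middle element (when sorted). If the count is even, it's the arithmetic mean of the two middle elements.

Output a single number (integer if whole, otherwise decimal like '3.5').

Step 1: insert 15 -> lo=[15] (size 1, max 15) hi=[] (size 0) -> median=15
Step 2: insert 16 -> lo=[15] (size 1, max 15) hi=[16] (size 1, min 16) -> median=15.5
Step 3: insert 14 -> lo=[14, 15] (size 2, max 15) hi=[16] (size 1, min 16) -> median=15
Step 4: insert 37 -> lo=[14, 15] (size 2, max 15) hi=[16, 37] (size 2, min 16) -> median=15.5
Step 5: insert 20 -> lo=[14, 15, 16] (size 3, max 16) hi=[20, 37] (size 2, min 20) -> median=16
Step 6: insert 3 -> lo=[3, 14, 15] (size 3, max 15) hi=[16, 20, 37] (size 3, min 16) -> median=15.5
Step 7: insert 34 -> lo=[3, 14, 15, 16] (size 4, max 16) hi=[20, 34, 37] (size 3, min 20) -> median=16
Step 8: insert 26 -> lo=[3, 14, 15, 16] (size 4, max 16) hi=[20, 26, 34, 37] (size 4, min 20) -> median=18
Step 9: insert 25 -> lo=[3, 14, 15, 16, 20] (size 5, max 20) hi=[25, 26, 34, 37] (size 4, min 25) -> median=20

Answer: 20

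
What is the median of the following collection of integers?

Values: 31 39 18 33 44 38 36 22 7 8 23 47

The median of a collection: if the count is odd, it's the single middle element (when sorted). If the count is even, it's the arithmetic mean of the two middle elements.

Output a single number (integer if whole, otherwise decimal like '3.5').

Answer: 32

Derivation:
Step 1: insert 31 -> lo=[31] (size 1, max 31) hi=[] (size 0) -> median=31
Step 2: insert 39 -> lo=[31] (size 1, max 31) hi=[39] (size 1, min 39) -> median=35
Step 3: insert 18 -> lo=[18, 31] (size 2, max 31) hi=[39] (size 1, min 39) -> median=31
Step 4: insert 33 -> lo=[18, 31] (size 2, max 31) hi=[33, 39] (size 2, min 33) -> median=32
Step 5: insert 44 -> lo=[18, 31, 33] (size 3, max 33) hi=[39, 44] (size 2, min 39) -> median=33
Step 6: insert 38 -> lo=[18, 31, 33] (size 3, max 33) hi=[38, 39, 44] (size 3, min 38) -> median=35.5
Step 7: insert 36 -> lo=[18, 31, 33, 36] (size 4, max 36) hi=[38, 39, 44] (size 3, min 38) -> median=36
Step 8: insert 22 -> lo=[18, 22, 31, 33] (size 4, max 33) hi=[36, 38, 39, 44] (size 4, min 36) -> median=34.5
Step 9: insert 7 -> lo=[7, 18, 22, 31, 33] (size 5, max 33) hi=[36, 38, 39, 44] (size 4, min 36) -> median=33
Step 10: insert 8 -> lo=[7, 8, 18, 22, 31] (size 5, max 31) hi=[33, 36, 38, 39, 44] (size 5, min 33) -> median=32
Step 11: insert 23 -> lo=[7, 8, 18, 22, 23, 31] (size 6, max 31) hi=[33, 36, 38, 39, 44] (size 5, min 33) -> median=31
Step 12: insert 47 -> lo=[7, 8, 18, 22, 23, 31] (size 6, max 31) hi=[33, 36, 38, 39, 44, 47] (size 6, min 33) -> median=32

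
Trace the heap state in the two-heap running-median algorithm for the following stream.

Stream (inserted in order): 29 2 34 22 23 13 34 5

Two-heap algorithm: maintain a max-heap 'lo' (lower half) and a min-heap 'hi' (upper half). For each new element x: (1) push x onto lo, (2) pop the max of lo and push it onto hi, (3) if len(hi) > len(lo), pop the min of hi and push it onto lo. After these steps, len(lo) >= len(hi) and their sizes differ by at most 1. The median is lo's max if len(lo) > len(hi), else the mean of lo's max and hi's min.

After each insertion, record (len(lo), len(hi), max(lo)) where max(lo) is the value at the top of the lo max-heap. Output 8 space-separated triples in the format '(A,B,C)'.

Answer: (1,0,29) (1,1,2) (2,1,29) (2,2,22) (3,2,23) (3,3,22) (4,3,23) (4,4,22)

Derivation:
Step 1: insert 29 -> lo=[29] hi=[] -> (len(lo)=1, len(hi)=0, max(lo)=29)
Step 2: insert 2 -> lo=[2] hi=[29] -> (len(lo)=1, len(hi)=1, max(lo)=2)
Step 3: insert 34 -> lo=[2, 29] hi=[34] -> (len(lo)=2, len(hi)=1, max(lo)=29)
Step 4: insert 22 -> lo=[2, 22] hi=[29, 34] -> (len(lo)=2, len(hi)=2, max(lo)=22)
Step 5: insert 23 -> lo=[2, 22, 23] hi=[29, 34] -> (len(lo)=3, len(hi)=2, max(lo)=23)
Step 6: insert 13 -> lo=[2, 13, 22] hi=[23, 29, 34] -> (len(lo)=3, len(hi)=3, max(lo)=22)
Step 7: insert 34 -> lo=[2, 13, 22, 23] hi=[29, 34, 34] -> (len(lo)=4, len(hi)=3, max(lo)=23)
Step 8: insert 5 -> lo=[2, 5, 13, 22] hi=[23, 29, 34, 34] -> (len(lo)=4, len(hi)=4, max(lo)=22)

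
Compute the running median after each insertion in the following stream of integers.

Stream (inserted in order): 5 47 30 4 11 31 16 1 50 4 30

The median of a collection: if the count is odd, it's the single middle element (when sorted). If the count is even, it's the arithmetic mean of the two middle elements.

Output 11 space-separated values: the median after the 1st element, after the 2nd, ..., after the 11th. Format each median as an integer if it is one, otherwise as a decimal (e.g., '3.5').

Step 1: insert 5 -> lo=[5] (size 1, max 5) hi=[] (size 0) -> median=5
Step 2: insert 47 -> lo=[5] (size 1, max 5) hi=[47] (size 1, min 47) -> median=26
Step 3: insert 30 -> lo=[5, 30] (size 2, max 30) hi=[47] (size 1, min 47) -> median=30
Step 4: insert 4 -> lo=[4, 5] (size 2, max 5) hi=[30, 47] (size 2, min 30) -> median=17.5
Step 5: insert 11 -> lo=[4, 5, 11] (size 3, max 11) hi=[30, 47] (size 2, min 30) -> median=11
Step 6: insert 31 -> lo=[4, 5, 11] (size 3, max 11) hi=[30, 31, 47] (size 3, min 30) -> median=20.5
Step 7: insert 16 -> lo=[4, 5, 11, 16] (size 4, max 16) hi=[30, 31, 47] (size 3, min 30) -> median=16
Step 8: insert 1 -> lo=[1, 4, 5, 11] (size 4, max 11) hi=[16, 30, 31, 47] (size 4, min 16) -> median=13.5
Step 9: insert 50 -> lo=[1, 4, 5, 11, 16] (size 5, max 16) hi=[30, 31, 47, 50] (size 4, min 30) -> median=16
Step 10: insert 4 -> lo=[1, 4, 4, 5, 11] (size 5, max 11) hi=[16, 30, 31, 47, 50] (size 5, min 16) -> median=13.5
Step 11: insert 30 -> lo=[1, 4, 4, 5, 11, 16] (size 6, max 16) hi=[30, 30, 31, 47, 50] (size 5, min 30) -> median=16

Answer: 5 26 30 17.5 11 20.5 16 13.5 16 13.5 16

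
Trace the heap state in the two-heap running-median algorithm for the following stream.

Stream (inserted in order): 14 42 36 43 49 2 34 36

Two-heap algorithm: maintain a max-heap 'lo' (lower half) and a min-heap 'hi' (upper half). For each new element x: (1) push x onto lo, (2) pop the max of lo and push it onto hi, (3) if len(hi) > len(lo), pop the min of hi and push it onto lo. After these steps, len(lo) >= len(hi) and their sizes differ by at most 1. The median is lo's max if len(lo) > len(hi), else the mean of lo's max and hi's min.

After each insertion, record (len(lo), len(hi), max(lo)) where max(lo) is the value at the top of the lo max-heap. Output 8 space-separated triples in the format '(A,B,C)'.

Answer: (1,0,14) (1,1,14) (2,1,36) (2,2,36) (3,2,42) (3,3,36) (4,3,36) (4,4,36)

Derivation:
Step 1: insert 14 -> lo=[14] hi=[] -> (len(lo)=1, len(hi)=0, max(lo)=14)
Step 2: insert 42 -> lo=[14] hi=[42] -> (len(lo)=1, len(hi)=1, max(lo)=14)
Step 3: insert 36 -> lo=[14, 36] hi=[42] -> (len(lo)=2, len(hi)=1, max(lo)=36)
Step 4: insert 43 -> lo=[14, 36] hi=[42, 43] -> (len(lo)=2, len(hi)=2, max(lo)=36)
Step 5: insert 49 -> lo=[14, 36, 42] hi=[43, 49] -> (len(lo)=3, len(hi)=2, max(lo)=42)
Step 6: insert 2 -> lo=[2, 14, 36] hi=[42, 43, 49] -> (len(lo)=3, len(hi)=3, max(lo)=36)
Step 7: insert 34 -> lo=[2, 14, 34, 36] hi=[42, 43, 49] -> (len(lo)=4, len(hi)=3, max(lo)=36)
Step 8: insert 36 -> lo=[2, 14, 34, 36] hi=[36, 42, 43, 49] -> (len(lo)=4, len(hi)=4, max(lo)=36)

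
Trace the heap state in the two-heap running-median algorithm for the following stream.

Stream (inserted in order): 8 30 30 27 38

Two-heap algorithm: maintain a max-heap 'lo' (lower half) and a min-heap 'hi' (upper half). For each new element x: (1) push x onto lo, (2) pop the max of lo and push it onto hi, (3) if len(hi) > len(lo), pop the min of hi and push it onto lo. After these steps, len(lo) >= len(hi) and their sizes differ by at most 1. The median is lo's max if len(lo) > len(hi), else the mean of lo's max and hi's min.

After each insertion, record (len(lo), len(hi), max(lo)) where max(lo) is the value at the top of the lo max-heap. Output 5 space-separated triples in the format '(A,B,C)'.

Answer: (1,0,8) (1,1,8) (2,1,30) (2,2,27) (3,2,30)

Derivation:
Step 1: insert 8 -> lo=[8] hi=[] -> (len(lo)=1, len(hi)=0, max(lo)=8)
Step 2: insert 30 -> lo=[8] hi=[30] -> (len(lo)=1, len(hi)=1, max(lo)=8)
Step 3: insert 30 -> lo=[8, 30] hi=[30] -> (len(lo)=2, len(hi)=1, max(lo)=30)
Step 4: insert 27 -> lo=[8, 27] hi=[30, 30] -> (len(lo)=2, len(hi)=2, max(lo)=27)
Step 5: insert 38 -> lo=[8, 27, 30] hi=[30, 38] -> (len(lo)=3, len(hi)=2, max(lo)=30)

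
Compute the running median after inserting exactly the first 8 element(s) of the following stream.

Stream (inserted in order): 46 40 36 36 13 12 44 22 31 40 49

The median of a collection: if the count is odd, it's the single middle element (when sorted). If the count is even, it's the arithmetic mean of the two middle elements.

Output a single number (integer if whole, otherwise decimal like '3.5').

Step 1: insert 46 -> lo=[46] (size 1, max 46) hi=[] (size 0) -> median=46
Step 2: insert 40 -> lo=[40] (size 1, max 40) hi=[46] (size 1, min 46) -> median=43
Step 3: insert 36 -> lo=[36, 40] (size 2, max 40) hi=[46] (size 1, min 46) -> median=40
Step 4: insert 36 -> lo=[36, 36] (size 2, max 36) hi=[40, 46] (size 2, min 40) -> median=38
Step 5: insert 13 -> lo=[13, 36, 36] (size 3, max 36) hi=[40, 46] (size 2, min 40) -> median=36
Step 6: insert 12 -> lo=[12, 13, 36] (size 3, max 36) hi=[36, 40, 46] (size 3, min 36) -> median=36
Step 7: insert 44 -> lo=[12, 13, 36, 36] (size 4, max 36) hi=[40, 44, 46] (size 3, min 40) -> median=36
Step 8: insert 22 -> lo=[12, 13, 22, 36] (size 4, max 36) hi=[36, 40, 44, 46] (size 4, min 36) -> median=36

Answer: 36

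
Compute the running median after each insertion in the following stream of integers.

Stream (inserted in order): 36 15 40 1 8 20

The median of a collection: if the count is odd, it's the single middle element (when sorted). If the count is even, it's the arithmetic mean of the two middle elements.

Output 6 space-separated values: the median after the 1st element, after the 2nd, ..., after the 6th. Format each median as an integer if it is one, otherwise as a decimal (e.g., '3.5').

Step 1: insert 36 -> lo=[36] (size 1, max 36) hi=[] (size 0) -> median=36
Step 2: insert 15 -> lo=[15] (size 1, max 15) hi=[36] (size 1, min 36) -> median=25.5
Step 3: insert 40 -> lo=[15, 36] (size 2, max 36) hi=[40] (size 1, min 40) -> median=36
Step 4: insert 1 -> lo=[1, 15] (size 2, max 15) hi=[36, 40] (size 2, min 36) -> median=25.5
Step 5: insert 8 -> lo=[1, 8, 15] (size 3, max 15) hi=[36, 40] (size 2, min 36) -> median=15
Step 6: insert 20 -> lo=[1, 8, 15] (size 3, max 15) hi=[20, 36, 40] (size 3, min 20) -> median=17.5

Answer: 36 25.5 36 25.5 15 17.5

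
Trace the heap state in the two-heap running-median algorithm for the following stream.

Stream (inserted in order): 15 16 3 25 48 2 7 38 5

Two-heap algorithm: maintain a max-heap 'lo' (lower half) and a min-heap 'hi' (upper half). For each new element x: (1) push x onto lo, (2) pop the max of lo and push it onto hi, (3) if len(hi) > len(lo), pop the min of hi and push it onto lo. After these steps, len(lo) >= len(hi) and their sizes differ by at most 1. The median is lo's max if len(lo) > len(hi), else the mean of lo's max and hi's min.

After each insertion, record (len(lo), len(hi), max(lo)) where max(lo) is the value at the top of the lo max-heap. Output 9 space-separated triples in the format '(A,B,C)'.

Answer: (1,0,15) (1,1,15) (2,1,15) (2,2,15) (3,2,16) (3,3,15) (4,3,15) (4,4,15) (5,4,15)

Derivation:
Step 1: insert 15 -> lo=[15] hi=[] -> (len(lo)=1, len(hi)=0, max(lo)=15)
Step 2: insert 16 -> lo=[15] hi=[16] -> (len(lo)=1, len(hi)=1, max(lo)=15)
Step 3: insert 3 -> lo=[3, 15] hi=[16] -> (len(lo)=2, len(hi)=1, max(lo)=15)
Step 4: insert 25 -> lo=[3, 15] hi=[16, 25] -> (len(lo)=2, len(hi)=2, max(lo)=15)
Step 5: insert 48 -> lo=[3, 15, 16] hi=[25, 48] -> (len(lo)=3, len(hi)=2, max(lo)=16)
Step 6: insert 2 -> lo=[2, 3, 15] hi=[16, 25, 48] -> (len(lo)=3, len(hi)=3, max(lo)=15)
Step 7: insert 7 -> lo=[2, 3, 7, 15] hi=[16, 25, 48] -> (len(lo)=4, len(hi)=3, max(lo)=15)
Step 8: insert 38 -> lo=[2, 3, 7, 15] hi=[16, 25, 38, 48] -> (len(lo)=4, len(hi)=4, max(lo)=15)
Step 9: insert 5 -> lo=[2, 3, 5, 7, 15] hi=[16, 25, 38, 48] -> (len(lo)=5, len(hi)=4, max(lo)=15)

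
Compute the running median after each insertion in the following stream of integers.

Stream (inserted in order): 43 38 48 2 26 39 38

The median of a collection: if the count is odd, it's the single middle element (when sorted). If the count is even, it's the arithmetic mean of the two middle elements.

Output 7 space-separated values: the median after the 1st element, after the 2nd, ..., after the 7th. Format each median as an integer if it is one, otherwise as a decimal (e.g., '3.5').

Step 1: insert 43 -> lo=[43] (size 1, max 43) hi=[] (size 0) -> median=43
Step 2: insert 38 -> lo=[38] (size 1, max 38) hi=[43] (size 1, min 43) -> median=40.5
Step 3: insert 48 -> lo=[38, 43] (size 2, max 43) hi=[48] (size 1, min 48) -> median=43
Step 4: insert 2 -> lo=[2, 38] (size 2, max 38) hi=[43, 48] (size 2, min 43) -> median=40.5
Step 5: insert 26 -> lo=[2, 26, 38] (size 3, max 38) hi=[43, 48] (size 2, min 43) -> median=38
Step 6: insert 39 -> lo=[2, 26, 38] (size 3, max 38) hi=[39, 43, 48] (size 3, min 39) -> median=38.5
Step 7: insert 38 -> lo=[2, 26, 38, 38] (size 4, max 38) hi=[39, 43, 48] (size 3, min 39) -> median=38

Answer: 43 40.5 43 40.5 38 38.5 38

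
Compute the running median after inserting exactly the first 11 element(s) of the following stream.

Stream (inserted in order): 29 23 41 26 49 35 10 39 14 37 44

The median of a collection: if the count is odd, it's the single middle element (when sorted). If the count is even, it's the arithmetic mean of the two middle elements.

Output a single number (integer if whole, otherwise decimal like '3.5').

Answer: 35

Derivation:
Step 1: insert 29 -> lo=[29] (size 1, max 29) hi=[] (size 0) -> median=29
Step 2: insert 23 -> lo=[23] (size 1, max 23) hi=[29] (size 1, min 29) -> median=26
Step 3: insert 41 -> lo=[23, 29] (size 2, max 29) hi=[41] (size 1, min 41) -> median=29
Step 4: insert 26 -> lo=[23, 26] (size 2, max 26) hi=[29, 41] (size 2, min 29) -> median=27.5
Step 5: insert 49 -> lo=[23, 26, 29] (size 3, max 29) hi=[41, 49] (size 2, min 41) -> median=29
Step 6: insert 35 -> lo=[23, 26, 29] (size 3, max 29) hi=[35, 41, 49] (size 3, min 35) -> median=32
Step 7: insert 10 -> lo=[10, 23, 26, 29] (size 4, max 29) hi=[35, 41, 49] (size 3, min 35) -> median=29
Step 8: insert 39 -> lo=[10, 23, 26, 29] (size 4, max 29) hi=[35, 39, 41, 49] (size 4, min 35) -> median=32
Step 9: insert 14 -> lo=[10, 14, 23, 26, 29] (size 5, max 29) hi=[35, 39, 41, 49] (size 4, min 35) -> median=29
Step 10: insert 37 -> lo=[10, 14, 23, 26, 29] (size 5, max 29) hi=[35, 37, 39, 41, 49] (size 5, min 35) -> median=32
Step 11: insert 44 -> lo=[10, 14, 23, 26, 29, 35] (size 6, max 35) hi=[37, 39, 41, 44, 49] (size 5, min 37) -> median=35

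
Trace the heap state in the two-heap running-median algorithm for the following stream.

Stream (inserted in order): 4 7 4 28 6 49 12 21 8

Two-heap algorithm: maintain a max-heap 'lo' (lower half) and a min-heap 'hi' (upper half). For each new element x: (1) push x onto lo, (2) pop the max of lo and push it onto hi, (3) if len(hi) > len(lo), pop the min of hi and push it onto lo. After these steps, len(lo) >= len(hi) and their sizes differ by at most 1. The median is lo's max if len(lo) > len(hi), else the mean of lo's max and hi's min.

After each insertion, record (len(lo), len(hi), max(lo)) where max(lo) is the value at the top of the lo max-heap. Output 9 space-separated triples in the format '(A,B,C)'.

Answer: (1,0,4) (1,1,4) (2,1,4) (2,2,4) (3,2,6) (3,3,6) (4,3,7) (4,4,7) (5,4,8)

Derivation:
Step 1: insert 4 -> lo=[4] hi=[] -> (len(lo)=1, len(hi)=0, max(lo)=4)
Step 2: insert 7 -> lo=[4] hi=[7] -> (len(lo)=1, len(hi)=1, max(lo)=4)
Step 3: insert 4 -> lo=[4, 4] hi=[7] -> (len(lo)=2, len(hi)=1, max(lo)=4)
Step 4: insert 28 -> lo=[4, 4] hi=[7, 28] -> (len(lo)=2, len(hi)=2, max(lo)=4)
Step 5: insert 6 -> lo=[4, 4, 6] hi=[7, 28] -> (len(lo)=3, len(hi)=2, max(lo)=6)
Step 6: insert 49 -> lo=[4, 4, 6] hi=[7, 28, 49] -> (len(lo)=3, len(hi)=3, max(lo)=6)
Step 7: insert 12 -> lo=[4, 4, 6, 7] hi=[12, 28, 49] -> (len(lo)=4, len(hi)=3, max(lo)=7)
Step 8: insert 21 -> lo=[4, 4, 6, 7] hi=[12, 21, 28, 49] -> (len(lo)=4, len(hi)=4, max(lo)=7)
Step 9: insert 8 -> lo=[4, 4, 6, 7, 8] hi=[12, 21, 28, 49] -> (len(lo)=5, len(hi)=4, max(lo)=8)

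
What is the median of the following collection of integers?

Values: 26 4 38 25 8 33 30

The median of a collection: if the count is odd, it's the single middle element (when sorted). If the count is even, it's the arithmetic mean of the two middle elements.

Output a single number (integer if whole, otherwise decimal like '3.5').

Answer: 26

Derivation:
Step 1: insert 26 -> lo=[26] (size 1, max 26) hi=[] (size 0) -> median=26
Step 2: insert 4 -> lo=[4] (size 1, max 4) hi=[26] (size 1, min 26) -> median=15
Step 3: insert 38 -> lo=[4, 26] (size 2, max 26) hi=[38] (size 1, min 38) -> median=26
Step 4: insert 25 -> lo=[4, 25] (size 2, max 25) hi=[26, 38] (size 2, min 26) -> median=25.5
Step 5: insert 8 -> lo=[4, 8, 25] (size 3, max 25) hi=[26, 38] (size 2, min 26) -> median=25
Step 6: insert 33 -> lo=[4, 8, 25] (size 3, max 25) hi=[26, 33, 38] (size 3, min 26) -> median=25.5
Step 7: insert 30 -> lo=[4, 8, 25, 26] (size 4, max 26) hi=[30, 33, 38] (size 3, min 30) -> median=26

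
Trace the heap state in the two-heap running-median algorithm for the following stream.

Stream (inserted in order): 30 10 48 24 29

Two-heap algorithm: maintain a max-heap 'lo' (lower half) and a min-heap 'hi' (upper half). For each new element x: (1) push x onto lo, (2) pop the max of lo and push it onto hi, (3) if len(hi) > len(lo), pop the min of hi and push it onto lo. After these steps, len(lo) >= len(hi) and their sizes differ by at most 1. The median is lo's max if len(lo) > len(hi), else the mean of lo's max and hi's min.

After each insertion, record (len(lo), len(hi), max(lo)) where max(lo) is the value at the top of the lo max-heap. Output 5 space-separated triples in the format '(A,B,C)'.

Answer: (1,0,30) (1,1,10) (2,1,30) (2,2,24) (3,2,29)

Derivation:
Step 1: insert 30 -> lo=[30] hi=[] -> (len(lo)=1, len(hi)=0, max(lo)=30)
Step 2: insert 10 -> lo=[10] hi=[30] -> (len(lo)=1, len(hi)=1, max(lo)=10)
Step 3: insert 48 -> lo=[10, 30] hi=[48] -> (len(lo)=2, len(hi)=1, max(lo)=30)
Step 4: insert 24 -> lo=[10, 24] hi=[30, 48] -> (len(lo)=2, len(hi)=2, max(lo)=24)
Step 5: insert 29 -> lo=[10, 24, 29] hi=[30, 48] -> (len(lo)=3, len(hi)=2, max(lo)=29)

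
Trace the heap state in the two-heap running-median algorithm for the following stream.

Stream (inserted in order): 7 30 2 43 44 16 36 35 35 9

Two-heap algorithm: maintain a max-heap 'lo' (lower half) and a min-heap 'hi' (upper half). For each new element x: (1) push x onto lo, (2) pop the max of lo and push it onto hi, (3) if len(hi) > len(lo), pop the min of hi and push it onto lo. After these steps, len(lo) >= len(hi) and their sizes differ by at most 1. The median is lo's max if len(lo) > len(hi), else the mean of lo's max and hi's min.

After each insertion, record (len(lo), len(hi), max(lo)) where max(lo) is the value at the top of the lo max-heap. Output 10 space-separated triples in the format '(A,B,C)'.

Step 1: insert 7 -> lo=[7] hi=[] -> (len(lo)=1, len(hi)=0, max(lo)=7)
Step 2: insert 30 -> lo=[7] hi=[30] -> (len(lo)=1, len(hi)=1, max(lo)=7)
Step 3: insert 2 -> lo=[2, 7] hi=[30] -> (len(lo)=2, len(hi)=1, max(lo)=7)
Step 4: insert 43 -> lo=[2, 7] hi=[30, 43] -> (len(lo)=2, len(hi)=2, max(lo)=7)
Step 5: insert 44 -> lo=[2, 7, 30] hi=[43, 44] -> (len(lo)=3, len(hi)=2, max(lo)=30)
Step 6: insert 16 -> lo=[2, 7, 16] hi=[30, 43, 44] -> (len(lo)=3, len(hi)=3, max(lo)=16)
Step 7: insert 36 -> lo=[2, 7, 16, 30] hi=[36, 43, 44] -> (len(lo)=4, len(hi)=3, max(lo)=30)
Step 8: insert 35 -> lo=[2, 7, 16, 30] hi=[35, 36, 43, 44] -> (len(lo)=4, len(hi)=4, max(lo)=30)
Step 9: insert 35 -> lo=[2, 7, 16, 30, 35] hi=[35, 36, 43, 44] -> (len(lo)=5, len(hi)=4, max(lo)=35)
Step 10: insert 9 -> lo=[2, 7, 9, 16, 30] hi=[35, 35, 36, 43, 44] -> (len(lo)=5, len(hi)=5, max(lo)=30)

Answer: (1,0,7) (1,1,7) (2,1,7) (2,2,7) (3,2,30) (3,3,16) (4,3,30) (4,4,30) (5,4,35) (5,5,30)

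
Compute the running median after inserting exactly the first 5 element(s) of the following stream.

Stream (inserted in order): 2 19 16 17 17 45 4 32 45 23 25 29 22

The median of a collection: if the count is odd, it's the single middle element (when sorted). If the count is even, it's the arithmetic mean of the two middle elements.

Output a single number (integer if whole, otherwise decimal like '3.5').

Answer: 17

Derivation:
Step 1: insert 2 -> lo=[2] (size 1, max 2) hi=[] (size 0) -> median=2
Step 2: insert 19 -> lo=[2] (size 1, max 2) hi=[19] (size 1, min 19) -> median=10.5
Step 3: insert 16 -> lo=[2, 16] (size 2, max 16) hi=[19] (size 1, min 19) -> median=16
Step 4: insert 17 -> lo=[2, 16] (size 2, max 16) hi=[17, 19] (size 2, min 17) -> median=16.5
Step 5: insert 17 -> lo=[2, 16, 17] (size 3, max 17) hi=[17, 19] (size 2, min 17) -> median=17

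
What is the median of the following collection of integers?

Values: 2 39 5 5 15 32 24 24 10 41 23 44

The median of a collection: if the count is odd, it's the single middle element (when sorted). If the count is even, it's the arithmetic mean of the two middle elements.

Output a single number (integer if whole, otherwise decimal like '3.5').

Step 1: insert 2 -> lo=[2] (size 1, max 2) hi=[] (size 0) -> median=2
Step 2: insert 39 -> lo=[2] (size 1, max 2) hi=[39] (size 1, min 39) -> median=20.5
Step 3: insert 5 -> lo=[2, 5] (size 2, max 5) hi=[39] (size 1, min 39) -> median=5
Step 4: insert 5 -> lo=[2, 5] (size 2, max 5) hi=[5, 39] (size 2, min 5) -> median=5
Step 5: insert 15 -> lo=[2, 5, 5] (size 3, max 5) hi=[15, 39] (size 2, min 15) -> median=5
Step 6: insert 32 -> lo=[2, 5, 5] (size 3, max 5) hi=[15, 32, 39] (size 3, min 15) -> median=10
Step 7: insert 24 -> lo=[2, 5, 5, 15] (size 4, max 15) hi=[24, 32, 39] (size 3, min 24) -> median=15
Step 8: insert 24 -> lo=[2, 5, 5, 15] (size 4, max 15) hi=[24, 24, 32, 39] (size 4, min 24) -> median=19.5
Step 9: insert 10 -> lo=[2, 5, 5, 10, 15] (size 5, max 15) hi=[24, 24, 32, 39] (size 4, min 24) -> median=15
Step 10: insert 41 -> lo=[2, 5, 5, 10, 15] (size 5, max 15) hi=[24, 24, 32, 39, 41] (size 5, min 24) -> median=19.5
Step 11: insert 23 -> lo=[2, 5, 5, 10, 15, 23] (size 6, max 23) hi=[24, 24, 32, 39, 41] (size 5, min 24) -> median=23
Step 12: insert 44 -> lo=[2, 5, 5, 10, 15, 23] (size 6, max 23) hi=[24, 24, 32, 39, 41, 44] (size 6, min 24) -> median=23.5

Answer: 23.5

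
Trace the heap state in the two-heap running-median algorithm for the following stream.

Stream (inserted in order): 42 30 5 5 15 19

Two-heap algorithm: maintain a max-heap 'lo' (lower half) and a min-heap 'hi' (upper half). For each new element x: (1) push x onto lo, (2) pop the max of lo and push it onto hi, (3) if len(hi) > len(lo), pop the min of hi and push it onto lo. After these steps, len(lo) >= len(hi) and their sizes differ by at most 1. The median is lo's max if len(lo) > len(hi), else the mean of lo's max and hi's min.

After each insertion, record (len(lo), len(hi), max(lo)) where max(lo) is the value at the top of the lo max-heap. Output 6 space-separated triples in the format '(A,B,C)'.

Step 1: insert 42 -> lo=[42] hi=[] -> (len(lo)=1, len(hi)=0, max(lo)=42)
Step 2: insert 30 -> lo=[30] hi=[42] -> (len(lo)=1, len(hi)=1, max(lo)=30)
Step 3: insert 5 -> lo=[5, 30] hi=[42] -> (len(lo)=2, len(hi)=1, max(lo)=30)
Step 4: insert 5 -> lo=[5, 5] hi=[30, 42] -> (len(lo)=2, len(hi)=2, max(lo)=5)
Step 5: insert 15 -> lo=[5, 5, 15] hi=[30, 42] -> (len(lo)=3, len(hi)=2, max(lo)=15)
Step 6: insert 19 -> lo=[5, 5, 15] hi=[19, 30, 42] -> (len(lo)=3, len(hi)=3, max(lo)=15)

Answer: (1,0,42) (1,1,30) (2,1,30) (2,2,5) (3,2,15) (3,3,15)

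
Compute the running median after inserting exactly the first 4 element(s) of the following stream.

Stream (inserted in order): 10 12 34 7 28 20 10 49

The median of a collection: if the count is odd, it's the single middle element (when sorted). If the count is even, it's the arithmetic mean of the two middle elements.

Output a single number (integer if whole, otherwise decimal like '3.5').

Answer: 11

Derivation:
Step 1: insert 10 -> lo=[10] (size 1, max 10) hi=[] (size 0) -> median=10
Step 2: insert 12 -> lo=[10] (size 1, max 10) hi=[12] (size 1, min 12) -> median=11
Step 3: insert 34 -> lo=[10, 12] (size 2, max 12) hi=[34] (size 1, min 34) -> median=12
Step 4: insert 7 -> lo=[7, 10] (size 2, max 10) hi=[12, 34] (size 2, min 12) -> median=11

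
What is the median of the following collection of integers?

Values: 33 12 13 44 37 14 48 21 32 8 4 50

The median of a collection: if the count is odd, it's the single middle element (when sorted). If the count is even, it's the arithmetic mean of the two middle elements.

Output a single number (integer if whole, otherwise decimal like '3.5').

Answer: 26.5

Derivation:
Step 1: insert 33 -> lo=[33] (size 1, max 33) hi=[] (size 0) -> median=33
Step 2: insert 12 -> lo=[12] (size 1, max 12) hi=[33] (size 1, min 33) -> median=22.5
Step 3: insert 13 -> lo=[12, 13] (size 2, max 13) hi=[33] (size 1, min 33) -> median=13
Step 4: insert 44 -> lo=[12, 13] (size 2, max 13) hi=[33, 44] (size 2, min 33) -> median=23
Step 5: insert 37 -> lo=[12, 13, 33] (size 3, max 33) hi=[37, 44] (size 2, min 37) -> median=33
Step 6: insert 14 -> lo=[12, 13, 14] (size 3, max 14) hi=[33, 37, 44] (size 3, min 33) -> median=23.5
Step 7: insert 48 -> lo=[12, 13, 14, 33] (size 4, max 33) hi=[37, 44, 48] (size 3, min 37) -> median=33
Step 8: insert 21 -> lo=[12, 13, 14, 21] (size 4, max 21) hi=[33, 37, 44, 48] (size 4, min 33) -> median=27
Step 9: insert 32 -> lo=[12, 13, 14, 21, 32] (size 5, max 32) hi=[33, 37, 44, 48] (size 4, min 33) -> median=32
Step 10: insert 8 -> lo=[8, 12, 13, 14, 21] (size 5, max 21) hi=[32, 33, 37, 44, 48] (size 5, min 32) -> median=26.5
Step 11: insert 4 -> lo=[4, 8, 12, 13, 14, 21] (size 6, max 21) hi=[32, 33, 37, 44, 48] (size 5, min 32) -> median=21
Step 12: insert 50 -> lo=[4, 8, 12, 13, 14, 21] (size 6, max 21) hi=[32, 33, 37, 44, 48, 50] (size 6, min 32) -> median=26.5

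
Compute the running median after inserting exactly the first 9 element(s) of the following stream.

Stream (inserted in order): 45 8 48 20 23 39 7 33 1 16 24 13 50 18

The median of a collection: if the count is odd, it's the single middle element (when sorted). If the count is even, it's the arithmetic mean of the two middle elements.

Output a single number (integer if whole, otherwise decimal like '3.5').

Answer: 23

Derivation:
Step 1: insert 45 -> lo=[45] (size 1, max 45) hi=[] (size 0) -> median=45
Step 2: insert 8 -> lo=[8] (size 1, max 8) hi=[45] (size 1, min 45) -> median=26.5
Step 3: insert 48 -> lo=[8, 45] (size 2, max 45) hi=[48] (size 1, min 48) -> median=45
Step 4: insert 20 -> lo=[8, 20] (size 2, max 20) hi=[45, 48] (size 2, min 45) -> median=32.5
Step 5: insert 23 -> lo=[8, 20, 23] (size 3, max 23) hi=[45, 48] (size 2, min 45) -> median=23
Step 6: insert 39 -> lo=[8, 20, 23] (size 3, max 23) hi=[39, 45, 48] (size 3, min 39) -> median=31
Step 7: insert 7 -> lo=[7, 8, 20, 23] (size 4, max 23) hi=[39, 45, 48] (size 3, min 39) -> median=23
Step 8: insert 33 -> lo=[7, 8, 20, 23] (size 4, max 23) hi=[33, 39, 45, 48] (size 4, min 33) -> median=28
Step 9: insert 1 -> lo=[1, 7, 8, 20, 23] (size 5, max 23) hi=[33, 39, 45, 48] (size 4, min 33) -> median=23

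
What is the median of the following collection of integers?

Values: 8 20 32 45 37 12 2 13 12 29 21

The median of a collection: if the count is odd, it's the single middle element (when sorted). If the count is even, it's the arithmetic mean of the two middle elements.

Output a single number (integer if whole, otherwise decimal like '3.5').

Step 1: insert 8 -> lo=[8] (size 1, max 8) hi=[] (size 0) -> median=8
Step 2: insert 20 -> lo=[8] (size 1, max 8) hi=[20] (size 1, min 20) -> median=14
Step 3: insert 32 -> lo=[8, 20] (size 2, max 20) hi=[32] (size 1, min 32) -> median=20
Step 4: insert 45 -> lo=[8, 20] (size 2, max 20) hi=[32, 45] (size 2, min 32) -> median=26
Step 5: insert 37 -> lo=[8, 20, 32] (size 3, max 32) hi=[37, 45] (size 2, min 37) -> median=32
Step 6: insert 12 -> lo=[8, 12, 20] (size 3, max 20) hi=[32, 37, 45] (size 3, min 32) -> median=26
Step 7: insert 2 -> lo=[2, 8, 12, 20] (size 4, max 20) hi=[32, 37, 45] (size 3, min 32) -> median=20
Step 8: insert 13 -> lo=[2, 8, 12, 13] (size 4, max 13) hi=[20, 32, 37, 45] (size 4, min 20) -> median=16.5
Step 9: insert 12 -> lo=[2, 8, 12, 12, 13] (size 5, max 13) hi=[20, 32, 37, 45] (size 4, min 20) -> median=13
Step 10: insert 29 -> lo=[2, 8, 12, 12, 13] (size 5, max 13) hi=[20, 29, 32, 37, 45] (size 5, min 20) -> median=16.5
Step 11: insert 21 -> lo=[2, 8, 12, 12, 13, 20] (size 6, max 20) hi=[21, 29, 32, 37, 45] (size 5, min 21) -> median=20

Answer: 20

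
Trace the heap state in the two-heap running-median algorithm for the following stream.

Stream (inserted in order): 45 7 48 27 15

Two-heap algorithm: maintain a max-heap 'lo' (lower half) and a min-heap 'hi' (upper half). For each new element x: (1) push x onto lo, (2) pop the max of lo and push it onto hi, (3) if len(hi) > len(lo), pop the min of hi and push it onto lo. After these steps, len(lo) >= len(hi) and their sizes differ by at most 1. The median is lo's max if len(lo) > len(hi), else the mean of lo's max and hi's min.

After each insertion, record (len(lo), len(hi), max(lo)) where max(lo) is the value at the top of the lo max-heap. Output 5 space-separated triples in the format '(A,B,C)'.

Answer: (1,0,45) (1,1,7) (2,1,45) (2,2,27) (3,2,27)

Derivation:
Step 1: insert 45 -> lo=[45] hi=[] -> (len(lo)=1, len(hi)=0, max(lo)=45)
Step 2: insert 7 -> lo=[7] hi=[45] -> (len(lo)=1, len(hi)=1, max(lo)=7)
Step 3: insert 48 -> lo=[7, 45] hi=[48] -> (len(lo)=2, len(hi)=1, max(lo)=45)
Step 4: insert 27 -> lo=[7, 27] hi=[45, 48] -> (len(lo)=2, len(hi)=2, max(lo)=27)
Step 5: insert 15 -> lo=[7, 15, 27] hi=[45, 48] -> (len(lo)=3, len(hi)=2, max(lo)=27)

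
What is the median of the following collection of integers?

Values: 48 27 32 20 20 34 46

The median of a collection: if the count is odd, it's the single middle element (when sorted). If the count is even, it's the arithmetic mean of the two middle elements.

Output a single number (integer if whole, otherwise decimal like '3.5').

Answer: 32

Derivation:
Step 1: insert 48 -> lo=[48] (size 1, max 48) hi=[] (size 0) -> median=48
Step 2: insert 27 -> lo=[27] (size 1, max 27) hi=[48] (size 1, min 48) -> median=37.5
Step 3: insert 32 -> lo=[27, 32] (size 2, max 32) hi=[48] (size 1, min 48) -> median=32
Step 4: insert 20 -> lo=[20, 27] (size 2, max 27) hi=[32, 48] (size 2, min 32) -> median=29.5
Step 5: insert 20 -> lo=[20, 20, 27] (size 3, max 27) hi=[32, 48] (size 2, min 32) -> median=27
Step 6: insert 34 -> lo=[20, 20, 27] (size 3, max 27) hi=[32, 34, 48] (size 3, min 32) -> median=29.5
Step 7: insert 46 -> lo=[20, 20, 27, 32] (size 4, max 32) hi=[34, 46, 48] (size 3, min 34) -> median=32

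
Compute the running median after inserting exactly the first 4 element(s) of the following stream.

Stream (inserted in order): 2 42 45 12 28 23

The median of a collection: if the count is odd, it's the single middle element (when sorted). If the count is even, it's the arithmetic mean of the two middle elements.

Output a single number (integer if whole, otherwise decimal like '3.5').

Answer: 27

Derivation:
Step 1: insert 2 -> lo=[2] (size 1, max 2) hi=[] (size 0) -> median=2
Step 2: insert 42 -> lo=[2] (size 1, max 2) hi=[42] (size 1, min 42) -> median=22
Step 3: insert 45 -> lo=[2, 42] (size 2, max 42) hi=[45] (size 1, min 45) -> median=42
Step 4: insert 12 -> lo=[2, 12] (size 2, max 12) hi=[42, 45] (size 2, min 42) -> median=27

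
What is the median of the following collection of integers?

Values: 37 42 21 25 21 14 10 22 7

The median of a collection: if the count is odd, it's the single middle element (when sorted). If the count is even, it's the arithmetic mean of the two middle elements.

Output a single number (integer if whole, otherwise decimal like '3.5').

Answer: 21

Derivation:
Step 1: insert 37 -> lo=[37] (size 1, max 37) hi=[] (size 0) -> median=37
Step 2: insert 42 -> lo=[37] (size 1, max 37) hi=[42] (size 1, min 42) -> median=39.5
Step 3: insert 21 -> lo=[21, 37] (size 2, max 37) hi=[42] (size 1, min 42) -> median=37
Step 4: insert 25 -> lo=[21, 25] (size 2, max 25) hi=[37, 42] (size 2, min 37) -> median=31
Step 5: insert 21 -> lo=[21, 21, 25] (size 3, max 25) hi=[37, 42] (size 2, min 37) -> median=25
Step 6: insert 14 -> lo=[14, 21, 21] (size 3, max 21) hi=[25, 37, 42] (size 3, min 25) -> median=23
Step 7: insert 10 -> lo=[10, 14, 21, 21] (size 4, max 21) hi=[25, 37, 42] (size 3, min 25) -> median=21
Step 8: insert 22 -> lo=[10, 14, 21, 21] (size 4, max 21) hi=[22, 25, 37, 42] (size 4, min 22) -> median=21.5
Step 9: insert 7 -> lo=[7, 10, 14, 21, 21] (size 5, max 21) hi=[22, 25, 37, 42] (size 4, min 22) -> median=21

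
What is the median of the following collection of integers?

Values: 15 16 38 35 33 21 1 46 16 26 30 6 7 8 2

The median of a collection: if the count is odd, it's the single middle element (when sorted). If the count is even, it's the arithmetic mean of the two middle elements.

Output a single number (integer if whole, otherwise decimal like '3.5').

Answer: 16

Derivation:
Step 1: insert 15 -> lo=[15] (size 1, max 15) hi=[] (size 0) -> median=15
Step 2: insert 16 -> lo=[15] (size 1, max 15) hi=[16] (size 1, min 16) -> median=15.5
Step 3: insert 38 -> lo=[15, 16] (size 2, max 16) hi=[38] (size 1, min 38) -> median=16
Step 4: insert 35 -> lo=[15, 16] (size 2, max 16) hi=[35, 38] (size 2, min 35) -> median=25.5
Step 5: insert 33 -> lo=[15, 16, 33] (size 3, max 33) hi=[35, 38] (size 2, min 35) -> median=33
Step 6: insert 21 -> lo=[15, 16, 21] (size 3, max 21) hi=[33, 35, 38] (size 3, min 33) -> median=27
Step 7: insert 1 -> lo=[1, 15, 16, 21] (size 4, max 21) hi=[33, 35, 38] (size 3, min 33) -> median=21
Step 8: insert 46 -> lo=[1, 15, 16, 21] (size 4, max 21) hi=[33, 35, 38, 46] (size 4, min 33) -> median=27
Step 9: insert 16 -> lo=[1, 15, 16, 16, 21] (size 5, max 21) hi=[33, 35, 38, 46] (size 4, min 33) -> median=21
Step 10: insert 26 -> lo=[1, 15, 16, 16, 21] (size 5, max 21) hi=[26, 33, 35, 38, 46] (size 5, min 26) -> median=23.5
Step 11: insert 30 -> lo=[1, 15, 16, 16, 21, 26] (size 6, max 26) hi=[30, 33, 35, 38, 46] (size 5, min 30) -> median=26
Step 12: insert 6 -> lo=[1, 6, 15, 16, 16, 21] (size 6, max 21) hi=[26, 30, 33, 35, 38, 46] (size 6, min 26) -> median=23.5
Step 13: insert 7 -> lo=[1, 6, 7, 15, 16, 16, 21] (size 7, max 21) hi=[26, 30, 33, 35, 38, 46] (size 6, min 26) -> median=21
Step 14: insert 8 -> lo=[1, 6, 7, 8, 15, 16, 16] (size 7, max 16) hi=[21, 26, 30, 33, 35, 38, 46] (size 7, min 21) -> median=18.5
Step 15: insert 2 -> lo=[1, 2, 6, 7, 8, 15, 16, 16] (size 8, max 16) hi=[21, 26, 30, 33, 35, 38, 46] (size 7, min 21) -> median=16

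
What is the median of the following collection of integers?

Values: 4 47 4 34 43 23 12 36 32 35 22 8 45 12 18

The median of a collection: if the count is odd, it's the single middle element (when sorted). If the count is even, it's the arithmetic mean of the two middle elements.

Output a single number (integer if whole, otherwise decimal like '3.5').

Step 1: insert 4 -> lo=[4] (size 1, max 4) hi=[] (size 0) -> median=4
Step 2: insert 47 -> lo=[4] (size 1, max 4) hi=[47] (size 1, min 47) -> median=25.5
Step 3: insert 4 -> lo=[4, 4] (size 2, max 4) hi=[47] (size 1, min 47) -> median=4
Step 4: insert 34 -> lo=[4, 4] (size 2, max 4) hi=[34, 47] (size 2, min 34) -> median=19
Step 5: insert 43 -> lo=[4, 4, 34] (size 3, max 34) hi=[43, 47] (size 2, min 43) -> median=34
Step 6: insert 23 -> lo=[4, 4, 23] (size 3, max 23) hi=[34, 43, 47] (size 3, min 34) -> median=28.5
Step 7: insert 12 -> lo=[4, 4, 12, 23] (size 4, max 23) hi=[34, 43, 47] (size 3, min 34) -> median=23
Step 8: insert 36 -> lo=[4, 4, 12, 23] (size 4, max 23) hi=[34, 36, 43, 47] (size 4, min 34) -> median=28.5
Step 9: insert 32 -> lo=[4, 4, 12, 23, 32] (size 5, max 32) hi=[34, 36, 43, 47] (size 4, min 34) -> median=32
Step 10: insert 35 -> lo=[4, 4, 12, 23, 32] (size 5, max 32) hi=[34, 35, 36, 43, 47] (size 5, min 34) -> median=33
Step 11: insert 22 -> lo=[4, 4, 12, 22, 23, 32] (size 6, max 32) hi=[34, 35, 36, 43, 47] (size 5, min 34) -> median=32
Step 12: insert 8 -> lo=[4, 4, 8, 12, 22, 23] (size 6, max 23) hi=[32, 34, 35, 36, 43, 47] (size 6, min 32) -> median=27.5
Step 13: insert 45 -> lo=[4, 4, 8, 12, 22, 23, 32] (size 7, max 32) hi=[34, 35, 36, 43, 45, 47] (size 6, min 34) -> median=32
Step 14: insert 12 -> lo=[4, 4, 8, 12, 12, 22, 23] (size 7, max 23) hi=[32, 34, 35, 36, 43, 45, 47] (size 7, min 32) -> median=27.5
Step 15: insert 18 -> lo=[4, 4, 8, 12, 12, 18, 22, 23] (size 8, max 23) hi=[32, 34, 35, 36, 43, 45, 47] (size 7, min 32) -> median=23

Answer: 23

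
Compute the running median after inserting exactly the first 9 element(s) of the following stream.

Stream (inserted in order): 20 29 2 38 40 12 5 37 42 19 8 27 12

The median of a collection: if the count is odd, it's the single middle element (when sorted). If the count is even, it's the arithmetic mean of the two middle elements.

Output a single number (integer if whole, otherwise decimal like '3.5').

Answer: 29

Derivation:
Step 1: insert 20 -> lo=[20] (size 1, max 20) hi=[] (size 0) -> median=20
Step 2: insert 29 -> lo=[20] (size 1, max 20) hi=[29] (size 1, min 29) -> median=24.5
Step 3: insert 2 -> lo=[2, 20] (size 2, max 20) hi=[29] (size 1, min 29) -> median=20
Step 4: insert 38 -> lo=[2, 20] (size 2, max 20) hi=[29, 38] (size 2, min 29) -> median=24.5
Step 5: insert 40 -> lo=[2, 20, 29] (size 3, max 29) hi=[38, 40] (size 2, min 38) -> median=29
Step 6: insert 12 -> lo=[2, 12, 20] (size 3, max 20) hi=[29, 38, 40] (size 3, min 29) -> median=24.5
Step 7: insert 5 -> lo=[2, 5, 12, 20] (size 4, max 20) hi=[29, 38, 40] (size 3, min 29) -> median=20
Step 8: insert 37 -> lo=[2, 5, 12, 20] (size 4, max 20) hi=[29, 37, 38, 40] (size 4, min 29) -> median=24.5
Step 9: insert 42 -> lo=[2, 5, 12, 20, 29] (size 5, max 29) hi=[37, 38, 40, 42] (size 4, min 37) -> median=29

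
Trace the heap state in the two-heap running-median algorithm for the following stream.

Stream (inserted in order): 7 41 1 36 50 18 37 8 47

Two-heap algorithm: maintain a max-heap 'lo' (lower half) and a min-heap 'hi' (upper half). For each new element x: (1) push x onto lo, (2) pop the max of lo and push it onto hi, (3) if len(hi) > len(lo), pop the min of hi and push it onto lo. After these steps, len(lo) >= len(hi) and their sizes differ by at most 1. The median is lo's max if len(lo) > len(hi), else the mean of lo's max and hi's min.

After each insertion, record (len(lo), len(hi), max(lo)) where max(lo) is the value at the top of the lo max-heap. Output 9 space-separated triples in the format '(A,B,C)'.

Answer: (1,0,7) (1,1,7) (2,1,7) (2,2,7) (3,2,36) (3,3,18) (4,3,36) (4,4,18) (5,4,36)

Derivation:
Step 1: insert 7 -> lo=[7] hi=[] -> (len(lo)=1, len(hi)=0, max(lo)=7)
Step 2: insert 41 -> lo=[7] hi=[41] -> (len(lo)=1, len(hi)=1, max(lo)=7)
Step 3: insert 1 -> lo=[1, 7] hi=[41] -> (len(lo)=2, len(hi)=1, max(lo)=7)
Step 4: insert 36 -> lo=[1, 7] hi=[36, 41] -> (len(lo)=2, len(hi)=2, max(lo)=7)
Step 5: insert 50 -> lo=[1, 7, 36] hi=[41, 50] -> (len(lo)=3, len(hi)=2, max(lo)=36)
Step 6: insert 18 -> lo=[1, 7, 18] hi=[36, 41, 50] -> (len(lo)=3, len(hi)=3, max(lo)=18)
Step 7: insert 37 -> lo=[1, 7, 18, 36] hi=[37, 41, 50] -> (len(lo)=4, len(hi)=3, max(lo)=36)
Step 8: insert 8 -> lo=[1, 7, 8, 18] hi=[36, 37, 41, 50] -> (len(lo)=4, len(hi)=4, max(lo)=18)
Step 9: insert 47 -> lo=[1, 7, 8, 18, 36] hi=[37, 41, 47, 50] -> (len(lo)=5, len(hi)=4, max(lo)=36)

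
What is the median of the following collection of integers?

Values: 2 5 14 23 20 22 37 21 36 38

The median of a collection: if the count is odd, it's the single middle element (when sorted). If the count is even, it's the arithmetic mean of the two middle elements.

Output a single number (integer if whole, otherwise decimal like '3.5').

Answer: 21.5

Derivation:
Step 1: insert 2 -> lo=[2] (size 1, max 2) hi=[] (size 0) -> median=2
Step 2: insert 5 -> lo=[2] (size 1, max 2) hi=[5] (size 1, min 5) -> median=3.5
Step 3: insert 14 -> lo=[2, 5] (size 2, max 5) hi=[14] (size 1, min 14) -> median=5
Step 4: insert 23 -> lo=[2, 5] (size 2, max 5) hi=[14, 23] (size 2, min 14) -> median=9.5
Step 5: insert 20 -> lo=[2, 5, 14] (size 3, max 14) hi=[20, 23] (size 2, min 20) -> median=14
Step 6: insert 22 -> lo=[2, 5, 14] (size 3, max 14) hi=[20, 22, 23] (size 3, min 20) -> median=17
Step 7: insert 37 -> lo=[2, 5, 14, 20] (size 4, max 20) hi=[22, 23, 37] (size 3, min 22) -> median=20
Step 8: insert 21 -> lo=[2, 5, 14, 20] (size 4, max 20) hi=[21, 22, 23, 37] (size 4, min 21) -> median=20.5
Step 9: insert 36 -> lo=[2, 5, 14, 20, 21] (size 5, max 21) hi=[22, 23, 36, 37] (size 4, min 22) -> median=21
Step 10: insert 38 -> lo=[2, 5, 14, 20, 21] (size 5, max 21) hi=[22, 23, 36, 37, 38] (size 5, min 22) -> median=21.5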